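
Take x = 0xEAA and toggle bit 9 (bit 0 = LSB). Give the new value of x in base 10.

3242

x = 00111010101010
bit 9 is currently 1; toggle it via x ^ (1 << 9) = x ^ 512
→ 00110010101010 = 3242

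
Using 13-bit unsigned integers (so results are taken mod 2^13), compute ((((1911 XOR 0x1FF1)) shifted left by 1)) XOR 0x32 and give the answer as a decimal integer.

1911 = 0011101110111
0x1FF1 = 1111111110001
→ XOR → 1100010000110 = 6278
→ shifted left by 1 (mod 2^13) → 1000100001100 = 4364
0x32 = 0000000110010
→ XOR → 1000100111110 = 4414

4414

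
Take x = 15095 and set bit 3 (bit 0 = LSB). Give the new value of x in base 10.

15103

x = 011101011110111
bit 3 is currently 0; set it via x | (1 << 3) = x | 8
→ 011101011111111 = 15103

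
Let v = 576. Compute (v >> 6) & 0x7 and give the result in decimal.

1

v = 1001000000
Shift right by 6: 1001
Mask low 3 bits: 001 = 1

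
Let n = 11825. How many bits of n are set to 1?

7

11825 = 10111000110001
Count the 1s: 1 + 1 + 1 + 1 + 1 + 1 + 1 = 7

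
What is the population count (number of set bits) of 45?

45 = 101101
Count the 1s: 1 + 1 + 1 + 1 = 4

4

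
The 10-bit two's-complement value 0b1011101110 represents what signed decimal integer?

-274

pattern = 1011101110 (MSB is 1 ⇒ negative)
Invert: 0100010001, add 1 → 0100010010 = 274, so the value is -274.
(Equivalently: 750 - 2^10 = 750 - 1024 = -274.)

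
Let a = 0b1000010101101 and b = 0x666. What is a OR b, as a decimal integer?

a = 1000010101101
0x666 = 0011001100110
 OR → 1011011101111 = 5871

5871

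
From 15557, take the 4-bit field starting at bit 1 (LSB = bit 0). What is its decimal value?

v = 11110011000101
Shift right by 1: 1111001100010
Mask low 4 bits: 0010 = 2

2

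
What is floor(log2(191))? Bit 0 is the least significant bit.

191 = 10111111
The topmost 1 is at position 7 (since 2^7 = 128 ≤ 191 < 256).

7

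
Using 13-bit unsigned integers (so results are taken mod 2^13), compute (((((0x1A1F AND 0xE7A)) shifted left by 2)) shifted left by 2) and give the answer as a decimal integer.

416

0x1A1F = 1101000011111
0xE7A = 0111001111010
→ AND → 0101000011010 = 2586
→ shifted left by 2 (mod 2^13) → 0100001101000 = 2152
→ shifted left by 2 (mod 2^13) → 0000110100000 = 416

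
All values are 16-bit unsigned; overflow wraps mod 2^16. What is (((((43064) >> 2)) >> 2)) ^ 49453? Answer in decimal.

43064 = 1010100000111000
→ >> 2 → 0010101000001110 = 10766
→ >> 2 → 0000101010000011 = 2691
49453 = 1100000100101101
→ ^ → 1100101110101110 = 52142

52142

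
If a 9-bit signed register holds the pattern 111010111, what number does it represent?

pattern = 111010111 (MSB is 1 ⇒ negative)
Invert: 000101000, add 1 → 000101001 = 41, so the value is -41.
(Equivalently: 471 - 2^9 = 471 - 512 = -41.)

-41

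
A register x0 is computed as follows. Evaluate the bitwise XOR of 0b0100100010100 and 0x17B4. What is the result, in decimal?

7840

a = 0100100010100
0x17B4 = 1011110110100
XOR → 1111010100000 = 7840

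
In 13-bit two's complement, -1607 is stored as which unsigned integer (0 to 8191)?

6585

1607 in 13 bits: 0011001000111
Invert: 1100110111000
Add 1:  1100110111001 = 6585
(Check: 2^13 - 1607 = 8192 - 1607 = 6585.)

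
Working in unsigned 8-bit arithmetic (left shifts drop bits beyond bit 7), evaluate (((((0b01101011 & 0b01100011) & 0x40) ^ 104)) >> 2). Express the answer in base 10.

10

0b01101011 = 01101011
0b01100011 = 01100011
→ & → 01100011 = 99
0x40 = 01000000
→ & → 01000000 = 64
104 = 01101000
→ ^ → 00101000 = 40
→ >> 2 → 00001010 = 10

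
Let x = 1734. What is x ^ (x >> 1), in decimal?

x = 11011000110 = 1734
x>>1 = 01101100011
XOR  = 10110100101 = 1445
(x ^ (x >> 1) gives the standard binary-reflected Gray code of x.)

1445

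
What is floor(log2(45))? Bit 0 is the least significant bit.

5

45 = 101101
The topmost 1 is at position 5 (since 2^5 = 32 ≤ 45 < 64).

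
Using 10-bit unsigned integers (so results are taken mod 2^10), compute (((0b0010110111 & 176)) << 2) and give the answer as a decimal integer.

704

0b0010110111 = 0010110111
176 = 0010110000
→ & → 0010110000 = 176
→ << 2 (mod 2^10) → 1011000000 = 704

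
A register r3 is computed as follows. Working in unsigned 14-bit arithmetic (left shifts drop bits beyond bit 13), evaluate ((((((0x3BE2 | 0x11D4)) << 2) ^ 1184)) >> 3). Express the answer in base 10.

0x3BE2 = 11101111100010
0x11D4 = 01000111010100
→ | → 11101111110110 = 15350
→ << 2 (mod 2^14) → 10111111011000 = 12248
1184 = 00010010100000
→ ^ → 10101101111000 = 11128
→ >> 3 → 00010101101111 = 1391

1391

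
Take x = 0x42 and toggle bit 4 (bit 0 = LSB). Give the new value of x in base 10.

x = 01000010
bit 4 is currently 0; toggle it via x ^ (1 << 4) = x ^ 16
→ 01010010 = 82

82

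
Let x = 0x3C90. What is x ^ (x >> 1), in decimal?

x = 11110010010000 = 15504
x>>1 = 01111001001000
XOR  = 10001011011000 = 8920
(x ^ (x >> 1) gives the standard binary-reflected Gray code of x.)

8920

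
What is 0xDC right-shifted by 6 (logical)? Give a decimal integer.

3

0xDC = 11011100
shift right by 6 → 00000011 = 3
(equivalently, floor(220 / 64))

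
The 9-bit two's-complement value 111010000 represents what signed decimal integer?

-48

pattern = 111010000 (MSB is 1 ⇒ negative)
Invert: 000101111, add 1 → 000110000 = 48, so the value is -48.
(Equivalently: 464 - 2^9 = 464 - 512 = -48.)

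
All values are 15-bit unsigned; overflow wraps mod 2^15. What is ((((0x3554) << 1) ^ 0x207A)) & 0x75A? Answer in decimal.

0x3554 = 011010101010100
→ << 1 (mod 2^15) → 110101010101000 = 27304
0x207A = 010000001111010
→ ^ → 100101011010010 = 19154
0x75A = 000011101011010
→ & → 000001001010010 = 594

594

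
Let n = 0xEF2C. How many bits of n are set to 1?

10

0xEF2C = 1110111100101100
Count the 1s: 1 + 1 + 1 + 1 + 1 + 1 + 1 + 1 + 1 + 1 = 10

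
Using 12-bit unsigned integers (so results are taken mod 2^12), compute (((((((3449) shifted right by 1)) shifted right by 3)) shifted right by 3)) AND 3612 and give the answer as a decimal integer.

24

3449 = 110101111001
→ shifted right by 1 → 011010111100 = 1724
→ shifted right by 3 → 000011010111 = 215
→ shifted right by 3 → 000000011010 = 26
3612 = 111000011100
→ AND → 000000011000 = 24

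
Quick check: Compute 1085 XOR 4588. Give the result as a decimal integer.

1085 = 0010000111101
4588 = 1000111101100
XOR → 1010111010001 = 5585

5585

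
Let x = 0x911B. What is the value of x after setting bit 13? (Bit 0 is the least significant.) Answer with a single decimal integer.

x = 1001000100011011
bit 13 is currently 0; set it via x | (1 << 13) = x | 8192
→ 1011000100011011 = 45339

45339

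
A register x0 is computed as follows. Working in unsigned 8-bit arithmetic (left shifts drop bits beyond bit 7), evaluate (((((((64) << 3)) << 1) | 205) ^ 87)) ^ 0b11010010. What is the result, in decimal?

64 = 01000000
→ << 3 (mod 2^8) → 00000000 = 0
→ << 1 (mod 2^8) → 00000000 = 0
205 = 11001101
→ | → 11001101 = 205
87 = 01010111
→ ^ → 10011010 = 154
0b11010010 = 11010010
→ ^ → 01001000 = 72

72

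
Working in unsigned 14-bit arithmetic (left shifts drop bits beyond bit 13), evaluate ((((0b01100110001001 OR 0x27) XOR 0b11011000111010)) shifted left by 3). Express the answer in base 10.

15528

0b01100110001001 = 01100110001001
0x27 = 00000000100111
→ OR → 01100110101111 = 6575
0b11011000111010 = 11011000111010
→ XOR → 10111110010101 = 12181
→ shifted left by 3 (mod 2^14) → 11110010101000 = 15528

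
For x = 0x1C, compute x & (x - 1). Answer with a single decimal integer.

24

x = 11100 = 28
x - 1 = 11011
AND   = 11000 = 24
(x & (x - 1) clears the lowest set bit of x.)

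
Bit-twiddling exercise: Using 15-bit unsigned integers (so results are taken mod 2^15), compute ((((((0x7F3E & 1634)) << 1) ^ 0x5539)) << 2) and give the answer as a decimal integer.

26100

0x7F3E = 111111100111110
1634 = 000011001100010
→ & → 000011000100010 = 1570
→ << 1 (mod 2^15) → 000110001000100 = 3140
0x5539 = 101010100111001
→ ^ → 101100101111101 = 22909
→ << 2 (mod 2^15) → 110010111110100 = 26100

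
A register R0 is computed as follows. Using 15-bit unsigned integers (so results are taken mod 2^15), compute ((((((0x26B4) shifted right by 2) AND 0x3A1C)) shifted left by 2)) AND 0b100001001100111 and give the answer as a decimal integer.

32

0x26B4 = 010011010110100
→ shifted right by 2 → 000100110101101 = 2477
0x3A1C = 011101000011100
→ AND → 000100000001100 = 2060
→ shifted left by 2 (mod 2^15) → 010000000110000 = 8240
0b100001001100111 = 100001001100111
→ AND → 000000000100000 = 32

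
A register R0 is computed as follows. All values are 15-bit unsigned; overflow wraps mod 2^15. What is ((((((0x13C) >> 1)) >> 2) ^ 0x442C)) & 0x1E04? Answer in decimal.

1024

0x13C = 000000100111100
→ >> 1 → 000000010011110 = 158
→ >> 2 → 000000000100111 = 39
0x442C = 100010000101100
→ ^ → 100010000001011 = 17419
0x1E04 = 001111000000100
→ & → 000010000000000 = 1024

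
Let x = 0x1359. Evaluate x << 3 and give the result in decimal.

39624

0x1359 = 0001001101011001
shift left by 3 → 1001101011001000 = 39624
(equivalently, 4953 × 2^3 = 4953 × 8)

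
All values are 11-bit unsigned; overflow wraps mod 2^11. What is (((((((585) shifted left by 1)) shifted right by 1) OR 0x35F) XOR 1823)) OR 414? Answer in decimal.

1502

585 = 01001001001
→ shifted left by 1 (mod 2^11) → 10010010010 = 1170
→ shifted right by 1 → 01001001001 = 585
0x35F = 01101011111
→ OR → 01101011111 = 863
1823 = 11100011111
→ XOR → 10001000000 = 1088
414 = 00110011110
→ OR → 10111011110 = 1502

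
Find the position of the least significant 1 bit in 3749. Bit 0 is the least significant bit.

3749 = 111010100101
Trailing zeros: 0, so the lowest set bit is bit 0 (value 1).

0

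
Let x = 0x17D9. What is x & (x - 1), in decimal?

x = 1011111011001 = 6105
x - 1 = 1011111011000
AND   = 1011111011000 = 6104
(x & (x - 1) clears the lowest set bit of x.)

6104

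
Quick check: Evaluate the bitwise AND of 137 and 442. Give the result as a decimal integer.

136

137 = 010001001
442 = 110111010
AND → 010001000 = 136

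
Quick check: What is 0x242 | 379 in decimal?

0x242 = 1001000010
379 = 0101111011
 OR → 1101111011 = 891

891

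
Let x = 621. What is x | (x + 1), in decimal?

x = 1001101101 = 621
x + 1 = 1001101110
OR    = 1001101111 = 623
(x | (x + 1) sets the lowest cleared bit.)

623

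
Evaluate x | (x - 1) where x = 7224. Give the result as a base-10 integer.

x = 1110000111000 = 7224
x - 1 = 1110000110111
OR    = 1110000111111 = 7231
(x | (x - 1) sets all bits below the lowest set bit.)

7231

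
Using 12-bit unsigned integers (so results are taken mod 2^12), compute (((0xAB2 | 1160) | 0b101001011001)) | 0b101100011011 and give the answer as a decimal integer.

0xAB2 = 101010110010
1160 = 010010001000
→ | → 111010111010 = 3770
0b101001011001 = 101001011001
→ | → 111011111011 = 3835
0b101100011011 = 101100011011
→ | → 111111111011 = 4091

4091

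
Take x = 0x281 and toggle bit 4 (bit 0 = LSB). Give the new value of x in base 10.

657

x = 1010000001
bit 4 is currently 0; toggle it via x ^ (1 << 4) = x ^ 16
→ 1010010001 = 657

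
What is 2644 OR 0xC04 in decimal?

2644 = 101001010100
0xC04 = 110000000100
 OR → 111001010100 = 3668

3668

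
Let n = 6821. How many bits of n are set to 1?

7

6821 = 1101010100101
Count the 1s: 1 + 1 + 1 + 1 + 1 + 1 + 1 = 7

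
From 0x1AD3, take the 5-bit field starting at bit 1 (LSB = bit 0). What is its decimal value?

v = 1101011010011
Shift right by 1: 110101101001
Mask low 5 bits: 01001 = 9

9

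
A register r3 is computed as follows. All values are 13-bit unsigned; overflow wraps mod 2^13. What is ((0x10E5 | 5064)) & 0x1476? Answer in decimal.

0x10E5 = 1000011100101
5064 = 1001111001000
→ | → 1001111101101 = 5101
0x1476 = 1010001110110
→ & → 1000001100100 = 4196

4196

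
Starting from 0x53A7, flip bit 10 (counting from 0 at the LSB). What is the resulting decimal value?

22439

x = 0101001110100111
bit 10 is currently 0; toggle it via x ^ (1 << 10) = x ^ 1024
→ 0101011110100111 = 22439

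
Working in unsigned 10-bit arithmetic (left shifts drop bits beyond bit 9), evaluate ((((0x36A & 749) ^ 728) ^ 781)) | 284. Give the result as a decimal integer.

0x36A = 1101101010
749 = 1011101101
→ & → 1001101000 = 616
728 = 1011011000
→ ^ → 0010110000 = 176
781 = 1100001101
→ ^ → 1110111101 = 957
284 = 0100011100
→ | → 1110111101 = 957

957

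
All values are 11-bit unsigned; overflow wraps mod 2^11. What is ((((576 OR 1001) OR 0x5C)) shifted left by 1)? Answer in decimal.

2042

576 = 01001000000
1001 = 01111101001
→ OR → 01111101001 = 1001
0x5C = 00001011100
→ OR → 01111111101 = 1021
→ shifted left by 1 (mod 2^11) → 11111111010 = 2042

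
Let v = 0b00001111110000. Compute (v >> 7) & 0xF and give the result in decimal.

7

v = 00001111110000
Shift right by 7: 0000111
Mask low 4 bits: 0111 = 7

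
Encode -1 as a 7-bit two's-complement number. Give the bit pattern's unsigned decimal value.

127

1 in 7 bits: 0000001
Invert: 1111110
Add 1:  1111111 = 127
(Check: 2^7 - 1 = 128 - 1 = 127.)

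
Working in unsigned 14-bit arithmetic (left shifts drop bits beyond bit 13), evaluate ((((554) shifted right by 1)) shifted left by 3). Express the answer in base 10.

2216

554 = 00001000101010
→ shifted right by 1 → 00000100010101 = 277
→ shifted left by 3 (mod 2^14) → 00100010101000 = 2216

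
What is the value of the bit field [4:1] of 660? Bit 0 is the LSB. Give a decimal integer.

10

v = 0001010010100
Shift right by 1: 000101001010
Mask low 4 bits: 1010 = 10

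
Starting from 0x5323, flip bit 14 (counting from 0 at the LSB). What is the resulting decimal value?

x = 101001100100011
bit 14 is currently 1; toggle it via x ^ (1 << 14) = x ^ 16384
→ 001001100100011 = 4899

4899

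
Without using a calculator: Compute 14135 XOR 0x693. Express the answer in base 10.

14135 = 11011100110111
0x693 = 00011010010011
XOR → 11000110100100 = 12708

12708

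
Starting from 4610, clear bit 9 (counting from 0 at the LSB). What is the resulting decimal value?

x = 1001000000010
bit 9 is currently 1; clear it via x & ~(1 << 9) = x & ~512
→ 1000000000010 = 4098

4098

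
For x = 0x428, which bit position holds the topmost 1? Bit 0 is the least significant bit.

10

0x428 = 10000101000
The topmost 1 is at position 10 (since 2^10 = 1024 ≤ 1064 < 2048).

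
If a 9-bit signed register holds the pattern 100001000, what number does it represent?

pattern = 100001000 (MSB is 1 ⇒ negative)
Invert: 011110111, add 1 → 011111000 = 248, so the value is -248.
(Equivalently: 264 - 2^9 = 264 - 512 = -248.)

-248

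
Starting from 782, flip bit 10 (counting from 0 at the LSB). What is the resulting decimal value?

x = 01100001110
bit 10 is currently 0; toggle it via x ^ (1 << 10) = x ^ 1024
→ 11100001110 = 1806

1806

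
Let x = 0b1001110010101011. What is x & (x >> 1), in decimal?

x = 1001110010101011 = 40107
x>>1 = 0100111001010101
AND  = 0000110000000001 = 3073
(x & (x >> 1) has a 1 wherever x has two consecutive 1 bits.)

3073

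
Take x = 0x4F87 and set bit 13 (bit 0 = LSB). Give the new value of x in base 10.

x = 0100111110000111
bit 13 is currently 0; set it via x | (1 << 13) = x | 8192
→ 0110111110000111 = 28551

28551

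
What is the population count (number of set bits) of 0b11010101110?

n = 11010101110
Count the 1s: 1 + 1 + 1 + 1 + 1 + 1 + 1 = 7

7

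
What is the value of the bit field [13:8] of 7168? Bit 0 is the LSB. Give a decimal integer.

28

v = 01110000000000
Shift right by 8: 011100
Mask low 6 bits: 011100 = 28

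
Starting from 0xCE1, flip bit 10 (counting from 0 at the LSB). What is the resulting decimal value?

2273

x = 0110011100001
bit 10 is currently 1; toggle it via x ^ (1 << 10) = x ^ 1024
→ 0100011100001 = 2273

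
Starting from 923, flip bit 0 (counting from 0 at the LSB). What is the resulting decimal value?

922

x = 1110011011
bit 0 is currently 1; toggle it via x ^ (1 << 0) = x ^ 1
→ 1110011010 = 922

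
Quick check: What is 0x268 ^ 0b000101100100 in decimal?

780

0x268 = 1001101000
b = 0101100100
XOR → 1100001100 = 780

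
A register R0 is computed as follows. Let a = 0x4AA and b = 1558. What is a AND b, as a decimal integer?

0x4AA = 10010101010
1558 = 11000010110
AND → 10000000010 = 1026

1026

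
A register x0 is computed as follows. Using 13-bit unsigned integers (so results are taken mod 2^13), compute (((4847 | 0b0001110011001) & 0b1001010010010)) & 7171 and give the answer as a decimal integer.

4847 = 1001011101111
0b0001110011001 = 0001110011001
→ | → 1001111111111 = 5119
0b1001010010010 = 1001010010010
→ & → 1001010010010 = 4754
7171 = 1110000000011
→ & → 1000000000010 = 4098

4098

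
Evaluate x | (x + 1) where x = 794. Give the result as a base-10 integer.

x = 1100011010 = 794
x + 1 = 1100011011
OR    = 1100011011 = 795
(x | (x + 1) sets the lowest cleared bit.)

795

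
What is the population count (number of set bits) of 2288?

2288 = 100011110000
Count the 1s: 1 + 1 + 1 + 1 + 1 = 5

5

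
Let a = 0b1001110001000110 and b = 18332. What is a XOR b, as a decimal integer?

56282

a = 1001110001000110
18332 = 0100011110011100
XOR → 1101101111011010 = 56282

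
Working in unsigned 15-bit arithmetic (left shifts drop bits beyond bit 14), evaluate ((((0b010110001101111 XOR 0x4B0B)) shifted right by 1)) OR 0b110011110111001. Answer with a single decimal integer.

30651

0b010110001101111 = 010110001101111
0x4B0B = 100101100001011
→ XOR → 110011101100100 = 26468
→ shifted right by 1 → 011001110110010 = 13234
0b110011110111001 = 110011110111001
→ OR → 111011110111011 = 30651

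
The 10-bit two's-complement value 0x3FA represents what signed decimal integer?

-6

pattern = 1111111010 (MSB is 1 ⇒ negative)
Invert: 0000000101, add 1 → 0000000110 = 6, so the value is -6.
(Equivalently: 1018 - 2^10 = 1018 - 1024 = -6.)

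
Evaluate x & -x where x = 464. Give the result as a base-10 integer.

16

x = 111010000 = 464
-x (two's complement) = …000110000
AND   = 000010000 = 16
(x & -x isolates the lowest set bit of x.)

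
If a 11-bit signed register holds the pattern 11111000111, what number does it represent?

-57

pattern = 11111000111 (MSB is 1 ⇒ negative)
Invert: 00000111000, add 1 → 00000111001 = 57, so the value is -57.
(Equivalently: 1991 - 2^11 = 1991 - 2048 = -57.)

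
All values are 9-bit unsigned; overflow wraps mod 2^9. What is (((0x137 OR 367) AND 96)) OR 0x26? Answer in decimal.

102

0x137 = 100110111
367 = 101101111
→ OR → 101111111 = 383
96 = 001100000
→ AND → 001100000 = 96
0x26 = 000100110
→ OR → 001100110 = 102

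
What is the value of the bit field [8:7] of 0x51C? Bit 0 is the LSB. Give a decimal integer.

v = 10100011100
Shift right by 7: 1010
Mask low 2 bits: 10 = 2

2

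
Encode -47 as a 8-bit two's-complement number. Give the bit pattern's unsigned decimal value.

47 in 8 bits: 00101111
Invert: 11010000
Add 1:  11010001 = 209
(Check: 2^8 - 47 = 256 - 47 = 209.)

209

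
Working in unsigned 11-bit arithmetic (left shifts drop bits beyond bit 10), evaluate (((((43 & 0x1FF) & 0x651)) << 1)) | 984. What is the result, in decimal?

43 = 00000101011
0x1FF = 00111111111
→ & → 00000101011 = 43
0x651 = 11001010001
→ & → 00000000001 = 1
→ << 1 (mod 2^11) → 00000000010 = 2
984 = 01111011000
→ | → 01111011010 = 986

986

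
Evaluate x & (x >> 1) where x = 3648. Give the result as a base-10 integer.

1536

x = 111001000000 = 3648
x>>1 = 011100100000
AND  = 011000000000 = 1536
(x & (x >> 1) has a 1 wherever x has two consecutive 1 bits.)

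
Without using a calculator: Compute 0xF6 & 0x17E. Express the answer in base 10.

118

0xF6 = 011110110
0x17E = 101111110
AND → 001110110 = 118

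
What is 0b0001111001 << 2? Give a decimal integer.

x = 001111001
shift left by 2 → 111100100 = 484
(equivalently, 121 × 2^2 = 121 × 4)

484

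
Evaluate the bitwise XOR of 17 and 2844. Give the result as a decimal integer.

2829

17 = 000000010001
2844 = 101100011100
XOR → 101100001101 = 2829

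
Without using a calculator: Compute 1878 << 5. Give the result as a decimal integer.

60096

1878 = 0000011101010110
shift left by 5 → 1110101011000000 = 60096
(equivalently, 1878 × 2^5 = 1878 × 32)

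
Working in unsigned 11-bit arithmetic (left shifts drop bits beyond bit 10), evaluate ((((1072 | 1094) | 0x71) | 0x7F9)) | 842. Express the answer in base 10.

2047

1072 = 10000110000
1094 = 10001000110
→ | → 10001110110 = 1142
0x71 = 00001110001
→ | → 10001110111 = 1143
0x7F9 = 11111111001
→ | → 11111111111 = 2047
842 = 01101001010
→ | → 11111111111 = 2047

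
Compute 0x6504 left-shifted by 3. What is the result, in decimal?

0x6504 = 000110010100000100
shift left by 3 → 110010100000100000 = 206880
(equivalently, 25860 × 2^3 = 25860 × 8)

206880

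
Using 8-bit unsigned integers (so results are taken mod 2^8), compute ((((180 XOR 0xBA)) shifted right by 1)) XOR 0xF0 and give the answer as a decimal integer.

247

180 = 10110100
0xBA = 10111010
→ XOR → 00001110 = 14
→ shifted right by 1 → 00000111 = 7
0xF0 = 11110000
→ XOR → 11110111 = 247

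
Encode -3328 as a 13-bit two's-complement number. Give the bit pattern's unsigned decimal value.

3328 in 13 bits: 0110100000000
Invert: 1001011111111
Add 1:  1001100000000 = 4864
(Check: 2^13 - 3328 = 8192 - 3328 = 4864.)

4864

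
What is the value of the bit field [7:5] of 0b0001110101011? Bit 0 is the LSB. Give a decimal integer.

5

v = 0001110101011
Shift right by 5: 00011101
Mask low 3 bits: 101 = 5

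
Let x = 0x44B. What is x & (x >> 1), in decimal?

x = 10001001011 = 1099
x>>1 = 01000100101
AND  = 00000000001 = 1
(x & (x >> 1) has a 1 wherever x has two consecutive 1 bits.)

1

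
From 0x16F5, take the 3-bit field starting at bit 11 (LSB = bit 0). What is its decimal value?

v = 01011011110101
Shift right by 11: 010
Mask low 3 bits: 010 = 2

2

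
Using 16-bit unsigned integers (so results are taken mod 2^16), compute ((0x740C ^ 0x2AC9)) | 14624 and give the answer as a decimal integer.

32741

0x740C = 0111010000001100
0x2AC9 = 0010101011001001
→ ^ → 0101111011000101 = 24261
14624 = 0011100100100000
→ | → 0111111111100101 = 32741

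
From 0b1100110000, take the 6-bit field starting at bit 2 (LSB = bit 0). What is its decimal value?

v = 1100110000
Shift right by 2: 11001100
Mask low 6 bits: 001100 = 12

12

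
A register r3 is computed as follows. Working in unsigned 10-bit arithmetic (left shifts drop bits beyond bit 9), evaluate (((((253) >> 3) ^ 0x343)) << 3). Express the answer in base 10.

736

253 = 0011111101
→ >> 3 → 0000011111 = 31
0x343 = 1101000011
→ ^ → 1101011100 = 860
→ << 3 (mod 2^10) → 1011100000 = 736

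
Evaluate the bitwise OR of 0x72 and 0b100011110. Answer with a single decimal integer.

0x72 = 001110010
b = 100011110
 OR → 101111110 = 382

382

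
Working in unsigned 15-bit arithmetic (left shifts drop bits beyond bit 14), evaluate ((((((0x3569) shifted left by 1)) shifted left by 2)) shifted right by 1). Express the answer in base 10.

5540

0x3569 = 011010101101001
→ shifted left by 1 (mod 2^15) → 110101011010010 = 27346
→ shifted left by 2 (mod 2^15) → 010101101001000 = 11080
→ shifted right by 1 → 001010110100100 = 5540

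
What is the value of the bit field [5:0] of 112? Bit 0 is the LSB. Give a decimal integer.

v = 01110000
Shift right by 0: 01110000
Mask low 6 bits: 110000 = 48

48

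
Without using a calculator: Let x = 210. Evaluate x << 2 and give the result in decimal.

840

210 = 0011010010
shift left by 2 → 1101001000 = 840
(equivalently, 210 × 2^2 = 210 × 4)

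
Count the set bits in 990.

990 = 1111011110
Count the 1s: 1 + 1 + 1 + 1 + 1 + 1 + 1 + 1 = 8

8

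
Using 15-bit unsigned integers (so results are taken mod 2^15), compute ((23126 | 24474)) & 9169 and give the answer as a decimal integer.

23126 = 101101001010110
24474 = 101111110011010
→ | → 101111111011110 = 24542
9169 = 010001111010001
→ & → 000001111010000 = 976

976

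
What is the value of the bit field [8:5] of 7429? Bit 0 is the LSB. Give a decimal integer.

8

v = 1110100000101
Shift right by 5: 11101000
Mask low 4 bits: 1000 = 8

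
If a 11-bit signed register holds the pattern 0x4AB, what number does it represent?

-853

pattern = 10010101011 (MSB is 1 ⇒ negative)
Invert: 01101010100, add 1 → 01101010101 = 853, so the value is -853.
(Equivalently: 1195 - 2^11 = 1195 - 2048 = -853.)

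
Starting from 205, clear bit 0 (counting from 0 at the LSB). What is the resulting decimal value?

204

x = 11001101
bit 0 is currently 1; clear it via x & ~(1 << 0) = x & ~1
→ 11001100 = 204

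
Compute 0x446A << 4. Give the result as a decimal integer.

0x446A = 0000100010001101010
shift left by 4 → 1000100011010100000 = 280224
(equivalently, 17514 × 2^4 = 17514 × 16)

280224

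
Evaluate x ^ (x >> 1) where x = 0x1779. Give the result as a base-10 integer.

7365

x = 1011101111001 = 6009
x>>1 = 0101110111100
XOR  = 1110011000101 = 7365
(x ^ (x >> 1) gives the standard binary-reflected Gray code of x.)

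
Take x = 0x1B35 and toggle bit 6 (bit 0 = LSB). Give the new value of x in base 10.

x = 01101100110101
bit 6 is currently 0; toggle it via x ^ (1 << 6) = x ^ 64
→ 01101101110101 = 7029

7029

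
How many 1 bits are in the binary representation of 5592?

7

5592 = 1010111011000
Count the 1s: 1 + 1 + 1 + 1 + 1 + 1 + 1 = 7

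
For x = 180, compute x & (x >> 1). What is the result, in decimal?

16

x = 10110100 = 180
x>>1 = 01011010
AND  = 00010000 = 16
(x & (x >> 1) has a 1 wherever x has two consecutive 1 bits.)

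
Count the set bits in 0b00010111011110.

n = 10111011110
Count the 1s: 1 + 1 + 1 + 1 + 1 + 1 + 1 + 1 = 8

8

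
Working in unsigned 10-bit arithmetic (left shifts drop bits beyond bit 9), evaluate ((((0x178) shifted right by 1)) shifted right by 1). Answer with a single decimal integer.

0x178 = 0101111000
→ shifted right by 1 → 0010111100 = 188
→ shifted right by 1 → 0001011110 = 94

94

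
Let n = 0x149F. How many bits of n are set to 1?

8

0x149F = 1010010011111
Count the 1s: 1 + 1 + 1 + 1 + 1 + 1 + 1 + 1 = 8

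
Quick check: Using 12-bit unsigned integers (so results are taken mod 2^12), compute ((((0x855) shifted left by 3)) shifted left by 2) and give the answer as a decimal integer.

2720

0x855 = 100001010101
→ shifted left by 3 (mod 2^12) → 001010101000 = 680
→ shifted left by 2 (mod 2^12) → 101010100000 = 2720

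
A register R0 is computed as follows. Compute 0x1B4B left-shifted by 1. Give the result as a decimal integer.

0x1B4B = 01101101001011
shift left by 1 → 11011010010110 = 13974
(equivalently, 6987 × 2^1 = 6987 × 2)

13974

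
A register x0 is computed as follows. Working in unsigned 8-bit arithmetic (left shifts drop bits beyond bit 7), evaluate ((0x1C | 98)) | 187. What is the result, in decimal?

255

0x1C = 00011100
98 = 01100010
→ | → 01111110 = 126
187 = 10111011
→ | → 11111111 = 255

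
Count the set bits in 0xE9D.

0xE9D = 111010011101
Count the 1s: 1 + 1 + 1 + 1 + 1 + 1 + 1 + 1 = 8

8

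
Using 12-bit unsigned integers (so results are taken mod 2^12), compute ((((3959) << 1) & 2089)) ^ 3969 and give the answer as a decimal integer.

3959 = 111101110111
→ << 1 (mod 2^12) → 111011101110 = 3822
2089 = 100000101001
→ & → 100000101000 = 2088
3969 = 111110000001
→ ^ → 011110101001 = 1961

1961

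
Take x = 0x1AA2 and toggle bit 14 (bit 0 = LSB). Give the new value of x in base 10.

x = 001101010100010
bit 14 is currently 0; toggle it via x ^ (1 << 14) = x ^ 16384
→ 101101010100010 = 23202

23202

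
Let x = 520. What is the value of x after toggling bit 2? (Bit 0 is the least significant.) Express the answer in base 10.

524

x = 1000001000
bit 2 is currently 0; toggle it via x ^ (1 << 2) = x ^ 4
→ 1000001100 = 524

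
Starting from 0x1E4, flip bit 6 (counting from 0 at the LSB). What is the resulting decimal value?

x = 0111100100
bit 6 is currently 1; toggle it via x ^ (1 << 6) = x ^ 64
→ 0110100100 = 420

420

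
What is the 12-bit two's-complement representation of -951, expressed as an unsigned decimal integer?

3145

951 in 12 bits: 001110110111
Invert: 110001001000
Add 1:  110001001001 = 3145
(Check: 2^12 - 951 = 4096 - 951 = 3145.)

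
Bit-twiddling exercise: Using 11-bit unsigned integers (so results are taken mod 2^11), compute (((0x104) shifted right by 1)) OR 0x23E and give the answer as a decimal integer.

702

0x104 = 00100000100
→ shifted right by 1 → 00010000010 = 130
0x23E = 01000111110
→ OR → 01010111110 = 702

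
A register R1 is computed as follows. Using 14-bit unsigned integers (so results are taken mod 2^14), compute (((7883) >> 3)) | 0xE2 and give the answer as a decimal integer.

1019

7883 = 01111011001011
→ >> 3 → 00001111011001 = 985
0xE2 = 00000011100010
→ | → 00001111111011 = 1019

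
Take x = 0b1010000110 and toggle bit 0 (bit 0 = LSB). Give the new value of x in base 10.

x = 1010000110
bit 0 is currently 0; toggle it via x ^ (1 << 0) = x ^ 1
→ 1010000111 = 647

647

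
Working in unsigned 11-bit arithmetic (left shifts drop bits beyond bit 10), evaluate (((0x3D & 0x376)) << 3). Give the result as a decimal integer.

416

0x3D = 00000111101
0x376 = 01101110110
→ & → 00000110100 = 52
→ << 3 (mod 2^11) → 00110100000 = 416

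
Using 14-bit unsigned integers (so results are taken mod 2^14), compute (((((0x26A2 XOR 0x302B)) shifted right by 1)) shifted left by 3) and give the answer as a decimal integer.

0x26A2 = 10011010100010
0x302B = 11000000101011
→ XOR → 01011010001001 = 5769
→ shifted right by 1 → 00101101000100 = 2884
→ shifted left by 3 (mod 2^14) → 01101000100000 = 6688

6688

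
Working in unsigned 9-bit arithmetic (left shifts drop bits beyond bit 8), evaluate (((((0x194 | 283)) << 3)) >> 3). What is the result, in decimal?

0x194 = 110010100
283 = 100011011
→ | → 110011111 = 415
→ << 3 (mod 2^9) → 011111000 = 248
→ >> 3 → 000011111 = 31

31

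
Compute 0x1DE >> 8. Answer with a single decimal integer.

0x1DE = 111011110
shift right by 8 → 000000001 = 1
(equivalently, floor(478 / 256))

1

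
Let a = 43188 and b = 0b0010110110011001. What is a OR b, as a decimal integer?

44477

43188 = 1010100010110100
b = 0010110110011001
 OR → 1010110110111101 = 44477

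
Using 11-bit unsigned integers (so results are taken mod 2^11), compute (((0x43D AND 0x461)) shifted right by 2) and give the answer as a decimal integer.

264

0x43D = 10000111101
0x461 = 10001100001
→ AND → 10000100001 = 1057
→ shifted right by 2 → 00100001000 = 264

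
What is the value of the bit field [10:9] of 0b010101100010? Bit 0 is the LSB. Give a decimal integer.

v = 010101100010
Shift right by 9: 010
Mask low 2 bits: 10 = 2

2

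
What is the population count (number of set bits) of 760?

6

760 = 1011111000
Count the 1s: 1 + 1 + 1 + 1 + 1 + 1 = 6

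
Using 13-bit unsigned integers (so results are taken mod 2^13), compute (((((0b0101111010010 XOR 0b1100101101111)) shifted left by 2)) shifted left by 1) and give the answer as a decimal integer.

0b0101111010010 = 0101111010010
0b1100101101111 = 1100101101111
→ XOR → 1001010111101 = 4797
→ shifted left by 2 (mod 2^13) → 0101011110100 = 2804
→ shifted left by 1 (mod 2^13) → 1010111101000 = 5608

5608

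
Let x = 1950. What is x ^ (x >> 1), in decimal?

1105

x = 11110011110 = 1950
x>>1 = 01111001111
XOR  = 10001010001 = 1105
(x ^ (x >> 1) gives the standard binary-reflected Gray code of x.)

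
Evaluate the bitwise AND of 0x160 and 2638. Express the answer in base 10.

64

0x160 = 000101100000
2638 = 101001001110
AND → 000001000000 = 64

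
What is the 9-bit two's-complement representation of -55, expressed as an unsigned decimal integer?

55 in 9 bits: 000110111
Invert: 111001000
Add 1:  111001001 = 457
(Check: 2^9 - 55 = 512 - 55 = 457.)

457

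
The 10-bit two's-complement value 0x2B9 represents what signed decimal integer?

pattern = 1010111001 (MSB is 1 ⇒ negative)
Invert: 0101000110, add 1 → 0101000111 = 327, so the value is -327.
(Equivalently: 697 - 2^10 = 697 - 1024 = -327.)

-327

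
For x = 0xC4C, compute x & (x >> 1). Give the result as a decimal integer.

1028

x = 110001001100 = 3148
x>>1 = 011000100110
AND  = 010000000100 = 1028
(x & (x >> 1) has a 1 wherever x has two consecutive 1 bits.)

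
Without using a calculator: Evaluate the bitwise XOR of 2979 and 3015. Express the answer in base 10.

100

2979 = 101110100011
3015 = 101111000111
XOR → 000001100100 = 100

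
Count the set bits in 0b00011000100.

n = 11000100
Count the 1s: 1 + 1 + 1 = 3

3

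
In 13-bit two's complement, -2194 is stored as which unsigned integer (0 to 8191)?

5998

2194 in 13 bits: 0100010010010
Invert: 1011101101101
Add 1:  1011101101110 = 5998
(Check: 2^13 - 2194 = 8192 - 2194 = 5998.)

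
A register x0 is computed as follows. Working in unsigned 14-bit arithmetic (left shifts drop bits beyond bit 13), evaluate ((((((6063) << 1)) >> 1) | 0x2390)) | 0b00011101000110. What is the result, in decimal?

14335

6063 = 01011110101111
→ << 1 (mod 2^14) → 10111101011110 = 12126
→ >> 1 → 01011110101111 = 6063
0x2390 = 10001110010000
→ | → 11011110111111 = 14271
0b00011101000110 = 00011101000110
→ | → 11011111111111 = 14335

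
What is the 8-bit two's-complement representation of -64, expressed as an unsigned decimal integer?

192

64 in 8 bits: 01000000
Invert: 10111111
Add 1:  11000000 = 192
(Check: 2^8 - 64 = 256 - 64 = 192.)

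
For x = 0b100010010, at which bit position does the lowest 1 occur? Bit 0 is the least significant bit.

0b100010010 = 100010010
Trailing zeros: 1, so the lowest set bit is bit 1 (value 2).

1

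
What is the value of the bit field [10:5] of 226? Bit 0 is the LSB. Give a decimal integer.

7

v = 00011100010
Shift right by 5: 000111
Mask low 6 bits: 000111 = 7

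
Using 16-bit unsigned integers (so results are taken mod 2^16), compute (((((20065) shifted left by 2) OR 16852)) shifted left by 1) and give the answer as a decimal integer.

62376

20065 = 0100111001100001
→ shifted left by 2 (mod 2^16) → 0011100110000100 = 14724
16852 = 0100000111010100
→ OR → 0111100111010100 = 31188
→ shifted left by 1 (mod 2^16) → 1111001110101000 = 62376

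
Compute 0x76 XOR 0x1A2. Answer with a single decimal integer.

0x76 = 001110110
0x1A2 = 110100010
XOR → 111010100 = 468

468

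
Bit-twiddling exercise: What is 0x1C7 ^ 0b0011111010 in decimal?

317

0x1C7 = 111000111
b = 011111010
XOR → 100111101 = 317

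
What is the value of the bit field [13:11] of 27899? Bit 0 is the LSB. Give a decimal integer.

5

v = 110110011111011
Shift right by 11: 1101
Mask low 3 bits: 101 = 5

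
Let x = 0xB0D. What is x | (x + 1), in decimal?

x = 101100001101 = 2829
x + 1 = 101100001110
OR    = 101100001111 = 2831
(x | (x + 1) sets the lowest cleared bit.)

2831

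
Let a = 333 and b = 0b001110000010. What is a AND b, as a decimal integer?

256

333 = 0101001101
b = 1110000010
AND → 0100000000 = 256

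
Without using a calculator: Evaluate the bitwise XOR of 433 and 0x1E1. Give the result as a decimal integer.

80

433 = 110110001
0x1E1 = 111100001
XOR → 001010000 = 80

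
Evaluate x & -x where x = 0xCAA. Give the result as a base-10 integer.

x = 110010101010 = 3242
-x (two's complement) = …001101010110
AND   = 000000000010 = 2
(x & -x isolates the lowest set bit of x.)

2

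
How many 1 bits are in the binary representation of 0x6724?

0x6724 = 110011100100100
Count the 1s: 1 + 1 + 1 + 1 + 1 + 1 + 1 = 7

7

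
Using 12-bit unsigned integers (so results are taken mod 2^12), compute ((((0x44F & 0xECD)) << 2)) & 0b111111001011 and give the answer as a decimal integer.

0x44F = 010001001111
0xECD = 111011001101
→ & → 010001001101 = 1101
→ << 2 (mod 2^12) → 000100110100 = 308
0b111111001011 = 111111001011
→ & → 000100000000 = 256

256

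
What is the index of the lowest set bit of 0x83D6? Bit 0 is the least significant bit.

1

0x83D6 = 1000001111010110
Trailing zeros: 1, so the lowest set bit is bit 1 (value 2).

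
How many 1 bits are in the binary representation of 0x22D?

5

0x22D = 1000101101
Count the 1s: 1 + 1 + 1 + 1 + 1 = 5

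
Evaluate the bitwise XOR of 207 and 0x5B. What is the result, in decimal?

207 = 11001111
0x5B = 01011011
XOR → 10010100 = 148

148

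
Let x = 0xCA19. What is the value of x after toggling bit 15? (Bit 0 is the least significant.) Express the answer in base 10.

18969

x = 1100101000011001
bit 15 is currently 1; toggle it via x ^ (1 << 15) = x ^ 32768
→ 0100101000011001 = 18969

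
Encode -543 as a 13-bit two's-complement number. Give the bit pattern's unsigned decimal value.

7649

543 in 13 bits: 0001000011111
Invert: 1110111100000
Add 1:  1110111100001 = 7649
(Check: 2^13 - 543 = 8192 - 543 = 7649.)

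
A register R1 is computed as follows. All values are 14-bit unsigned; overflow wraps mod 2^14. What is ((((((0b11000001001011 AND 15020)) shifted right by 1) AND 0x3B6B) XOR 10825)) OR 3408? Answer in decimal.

16217

0b11000001001011 = 11000001001011
15020 = 11101010101100
→ AND → 11000000001000 = 12296
→ shifted right by 1 → 01100000000100 = 6148
0x3B6B = 11101101101011
→ AND → 01100000000000 = 6144
10825 = 10101001001001
→ XOR → 11001001001001 = 12873
3408 = 00110101010000
→ OR → 11111101011001 = 16217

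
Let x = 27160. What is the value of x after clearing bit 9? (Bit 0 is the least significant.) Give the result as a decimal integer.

x = 110101000011000
bit 9 is currently 1; clear it via x & ~(1 << 9) = x & ~512
→ 110100000011000 = 26648

26648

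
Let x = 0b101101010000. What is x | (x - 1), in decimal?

x = 101101010000 = 2896
x - 1 = 101101001111
OR    = 101101011111 = 2911
(x | (x - 1) sets all bits below the lowest set bit.)

2911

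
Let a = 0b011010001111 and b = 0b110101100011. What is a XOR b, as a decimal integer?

a = 011010001111
b = 110101100011
XOR → 101111101100 = 3052

3052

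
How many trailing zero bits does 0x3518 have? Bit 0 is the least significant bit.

3

0x3518 = 11010100011000
Trailing zeros: 3, so the lowest set bit is bit 3 (value 8).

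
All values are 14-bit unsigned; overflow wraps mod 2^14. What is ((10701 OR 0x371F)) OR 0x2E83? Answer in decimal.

16351

10701 = 10100111001101
0x371F = 11011100011111
→ OR → 11111111011111 = 16351
0x2E83 = 10111010000011
→ OR → 11111111011111 = 16351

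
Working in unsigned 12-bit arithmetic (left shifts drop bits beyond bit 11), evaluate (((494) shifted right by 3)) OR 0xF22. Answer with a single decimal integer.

3903

494 = 000111101110
→ shifted right by 3 → 000000111101 = 61
0xF22 = 111100100010
→ OR → 111100111111 = 3903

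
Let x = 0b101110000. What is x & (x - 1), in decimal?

352

x = 101110000 = 368
x - 1 = 101101111
AND   = 101100000 = 352
(x & (x - 1) clears the lowest set bit of x.)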